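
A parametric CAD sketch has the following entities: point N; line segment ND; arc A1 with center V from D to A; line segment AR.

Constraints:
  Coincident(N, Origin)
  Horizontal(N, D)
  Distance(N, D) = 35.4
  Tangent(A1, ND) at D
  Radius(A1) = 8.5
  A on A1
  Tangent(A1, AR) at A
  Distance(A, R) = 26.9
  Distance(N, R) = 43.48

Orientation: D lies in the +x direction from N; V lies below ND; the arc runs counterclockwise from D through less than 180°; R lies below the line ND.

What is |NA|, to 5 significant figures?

28.112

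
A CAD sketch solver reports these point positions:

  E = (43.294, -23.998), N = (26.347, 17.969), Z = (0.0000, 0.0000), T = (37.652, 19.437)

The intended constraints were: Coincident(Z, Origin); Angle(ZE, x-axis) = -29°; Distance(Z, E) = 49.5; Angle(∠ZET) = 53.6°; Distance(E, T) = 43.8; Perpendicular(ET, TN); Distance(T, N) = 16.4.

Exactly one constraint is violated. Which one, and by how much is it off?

Distance(T, N) = 16.4 — off by 5.00.

Z = (0.00, 0.00) ✓; ZE at -29.00° ✓; |ZE| = 49.50 ✓; ∠ZET = 53.60° ✓; |ET| = 43.80 ✓; ∠(ET, TN) = 90.00° ✓; |TN| = 11.40 ✗.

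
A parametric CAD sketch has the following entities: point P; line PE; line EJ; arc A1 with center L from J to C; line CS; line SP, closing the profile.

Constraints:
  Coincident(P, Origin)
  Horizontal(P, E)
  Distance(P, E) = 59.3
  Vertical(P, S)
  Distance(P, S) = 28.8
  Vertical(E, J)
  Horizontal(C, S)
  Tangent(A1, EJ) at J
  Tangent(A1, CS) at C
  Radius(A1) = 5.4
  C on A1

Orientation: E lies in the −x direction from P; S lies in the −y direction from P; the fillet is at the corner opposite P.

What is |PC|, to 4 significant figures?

61.11

P is at the origin; PE is horizontal with |PE| = 59.3 and E on the −x side, so E = (-59.30, 0.000). PS is vertical with |PS| = 28.8 and S on the −y side, so S = (0.000, -28.80). The virtual corner opposite P is at (-59.30, -28.80). The tangent condition forces LJ to be normal to EJ and tangency of A1 to CS means the radius LC is perpendicular to CS, with radius 5.4, so the center L sits 5.4 in from both sides at L = (-53.90, -23.40). That places the tangent points at J = (-59.30, -23.40) on EJ and C = (-53.90, -28.80) on CS. Then |PC| = |C − P| = 61.11.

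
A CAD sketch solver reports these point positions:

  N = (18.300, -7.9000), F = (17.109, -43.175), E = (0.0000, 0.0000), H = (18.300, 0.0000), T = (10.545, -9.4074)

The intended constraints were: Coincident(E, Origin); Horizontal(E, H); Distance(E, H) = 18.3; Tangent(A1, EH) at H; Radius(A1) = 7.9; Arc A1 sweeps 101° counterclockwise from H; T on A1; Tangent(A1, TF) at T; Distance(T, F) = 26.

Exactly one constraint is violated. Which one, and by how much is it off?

Distance(T, F) = 26 — off by 8.40.

E = (0.00, 0.00) ✓; E.y = 0.00, H.y = 0.00 ✓; |EH| = 18.30 ✓; ∠(NH, HE) = 90.00° ✓; |NH| = 7.900 ✓; bearing(N→T) − bearing(N→H) = 101.0° ✓; |NT| = 7.900 ✓; ∠(NT, TF) = 90.00° ✓; |TF| = 34.40 ✗.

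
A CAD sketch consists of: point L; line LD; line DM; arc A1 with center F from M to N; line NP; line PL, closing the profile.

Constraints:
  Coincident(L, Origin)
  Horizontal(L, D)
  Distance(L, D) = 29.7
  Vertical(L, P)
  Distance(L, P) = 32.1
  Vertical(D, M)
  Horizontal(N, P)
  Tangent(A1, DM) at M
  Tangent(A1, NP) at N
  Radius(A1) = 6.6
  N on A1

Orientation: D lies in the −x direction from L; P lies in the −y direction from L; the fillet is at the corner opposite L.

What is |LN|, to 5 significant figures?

39.548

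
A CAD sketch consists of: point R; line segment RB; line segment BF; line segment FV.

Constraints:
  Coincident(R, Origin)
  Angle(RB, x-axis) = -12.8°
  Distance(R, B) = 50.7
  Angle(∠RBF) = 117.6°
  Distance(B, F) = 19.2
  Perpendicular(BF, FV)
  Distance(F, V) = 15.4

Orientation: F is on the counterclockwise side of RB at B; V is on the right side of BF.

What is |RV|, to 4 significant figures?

73.91

R is at the origin; RB runs at -12.8° with length 50.7, so B = 50.7·(cos -12.8°, sin -12.8°) = (49.44, -11.23). ∠RBF = 117.6°, so BF runs at -12.8° + (180° − 117.6°) = 49.60° from the x-axis; with |BF| = 19.2, F = B + 19.2·(cos 49.60°, sin 49.60°) = (61.88, 3.389). The perpendicularity gives FV at right angles to BF; with |FV| = 15.4 on the right of BF, V = F + 15.4·(0.7615, -0.6481) = (73.61, -6.592). Then |RV| = |V − R| = 73.91.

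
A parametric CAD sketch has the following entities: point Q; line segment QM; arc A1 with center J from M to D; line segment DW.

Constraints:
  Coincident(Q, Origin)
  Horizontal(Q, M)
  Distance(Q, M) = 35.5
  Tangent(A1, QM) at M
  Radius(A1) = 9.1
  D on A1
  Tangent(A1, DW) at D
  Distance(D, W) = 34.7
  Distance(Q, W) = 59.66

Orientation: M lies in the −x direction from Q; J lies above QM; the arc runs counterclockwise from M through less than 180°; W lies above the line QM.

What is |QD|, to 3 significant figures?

29.7

Checks: |QM| = 35.50 ✓; |JD| = 9.100 ✓; ∠(JD, DW) = 90.00° ✓; |DW| = 34.70 ✓; |QW| = 59.66 ✓.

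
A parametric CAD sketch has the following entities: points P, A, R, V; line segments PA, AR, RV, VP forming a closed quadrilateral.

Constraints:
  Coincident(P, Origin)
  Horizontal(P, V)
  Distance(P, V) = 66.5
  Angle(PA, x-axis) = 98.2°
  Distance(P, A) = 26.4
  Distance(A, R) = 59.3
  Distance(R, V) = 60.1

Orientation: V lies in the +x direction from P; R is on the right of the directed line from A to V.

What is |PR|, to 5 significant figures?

33.589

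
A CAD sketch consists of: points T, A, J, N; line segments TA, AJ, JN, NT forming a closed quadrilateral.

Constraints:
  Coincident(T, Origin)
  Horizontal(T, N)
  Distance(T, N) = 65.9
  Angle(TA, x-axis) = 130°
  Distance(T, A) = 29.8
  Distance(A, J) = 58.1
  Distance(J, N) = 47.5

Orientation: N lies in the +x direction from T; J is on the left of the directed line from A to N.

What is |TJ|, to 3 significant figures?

52.8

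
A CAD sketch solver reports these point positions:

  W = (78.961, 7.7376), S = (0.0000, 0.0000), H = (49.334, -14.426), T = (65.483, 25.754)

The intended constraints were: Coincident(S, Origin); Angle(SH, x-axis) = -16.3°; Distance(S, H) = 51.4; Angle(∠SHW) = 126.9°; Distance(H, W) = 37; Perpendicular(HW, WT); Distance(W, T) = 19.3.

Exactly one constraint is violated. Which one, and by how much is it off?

Distance(W, T) = 19.3 — off by 3.20.

S = (0.00, 0.00) ✓; SH at -16.30° ✓; |SH| = 51.40 ✓; ∠SHW = 126.9° ✓; |HW| = 37.00 ✓; ∠(HW, WT) = 90.00° ✓; |WT| = 22.50 ✗.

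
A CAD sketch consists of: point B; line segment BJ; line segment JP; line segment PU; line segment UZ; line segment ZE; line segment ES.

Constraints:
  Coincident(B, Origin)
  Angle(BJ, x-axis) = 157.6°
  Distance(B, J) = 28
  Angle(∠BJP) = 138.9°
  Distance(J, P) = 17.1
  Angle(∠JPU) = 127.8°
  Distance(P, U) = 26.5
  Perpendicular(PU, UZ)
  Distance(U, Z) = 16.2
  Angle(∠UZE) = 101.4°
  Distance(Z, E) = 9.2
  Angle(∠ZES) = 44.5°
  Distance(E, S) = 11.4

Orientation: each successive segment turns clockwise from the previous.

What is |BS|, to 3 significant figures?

46.4

B is at the origin; BJ runs at 157.6° with length 28.0, so J = (-25.9, 10.7). ∠BJP = 138.9° gives JP at 116° from the x-axis; with |JP| = 17.1, P = (-33.5, 26.0). ∠JPU = 127.8° gives PU at 64.3° from the x-axis; with |PU| = 26.5, U = (-22.0, 49.9). PU is perpendicular to UZ, so UZ runs at -25.7°; with |UZ| = 16.2, Z = (-7.43, 42.8). ∠UZE = 101.4° gives ZE at -104° from the x-axis; with |ZE| = 9.2, E = (-9.70, 33.9). ∠ZES = 44.5° gives ES at 120° from the x-axis; with |ES| = 11.4, S = (-15.4, 43.8). Then |BS| = |S − B| = 46.4.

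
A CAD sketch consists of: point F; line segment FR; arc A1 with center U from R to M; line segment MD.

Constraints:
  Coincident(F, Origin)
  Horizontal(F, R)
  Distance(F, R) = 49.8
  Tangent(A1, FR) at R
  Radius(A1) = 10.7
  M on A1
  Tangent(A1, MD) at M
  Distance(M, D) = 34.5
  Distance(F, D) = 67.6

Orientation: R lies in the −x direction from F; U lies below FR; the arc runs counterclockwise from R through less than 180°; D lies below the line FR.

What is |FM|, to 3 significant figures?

61.6

F is at the origin; FR is horizontal with |FR| = 49.8 and R on the −x side, so R = (-49.8, 0.00). Tangency of A1 to FR means the radius UR is perpendicular to FR, so U = R + (0, -10.7) = (-49.8, -10.7). Since UM ⟂ MD (tangency), |UD| = √(10.7² + 34.5²) = 36.1 regardless of where M sits on A1. So D lies on both circle(F, 67.6) and circle(U, 36.1); the below-FR intersection is D = (-48.8, -46.8). M is the foot of the tangent from D: M = (-59.9, -14.2).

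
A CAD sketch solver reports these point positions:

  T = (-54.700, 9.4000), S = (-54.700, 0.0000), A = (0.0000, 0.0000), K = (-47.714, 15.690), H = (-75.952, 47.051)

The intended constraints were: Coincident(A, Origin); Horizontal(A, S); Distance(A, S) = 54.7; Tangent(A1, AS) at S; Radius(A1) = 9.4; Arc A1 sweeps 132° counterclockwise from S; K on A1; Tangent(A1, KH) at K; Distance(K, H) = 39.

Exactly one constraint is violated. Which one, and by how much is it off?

Distance(K, H) = 39 — off by 3.20.

A = (0.00, 0.00) ✓; A.y = 0.00, S.y = 0.00 ✓; |AS| = 54.70 ✓; ∠(TS, SA) = 90.00° ✓; |TS| = 9.400 ✓; bearing(T→K) − bearing(T→S) = 132.0° ✓; |TK| = 9.400 ✓; ∠(TK, KH) = 90.00° ✓; |KH| = 42.20 ✗.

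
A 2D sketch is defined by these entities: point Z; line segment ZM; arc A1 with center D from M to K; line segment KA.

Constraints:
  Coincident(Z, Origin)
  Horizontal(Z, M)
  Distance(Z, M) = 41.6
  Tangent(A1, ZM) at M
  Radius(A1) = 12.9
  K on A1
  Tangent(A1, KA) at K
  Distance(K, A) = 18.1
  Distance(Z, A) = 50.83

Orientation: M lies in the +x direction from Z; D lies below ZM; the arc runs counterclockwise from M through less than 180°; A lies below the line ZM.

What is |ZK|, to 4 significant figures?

34.90

Z is at the origin; Z and M share the same y with |ZM| = 41.6 and M on the +x side, so M = (41.60, 0.000). A1 meets ZM tangentially, so DM is at right angles to ZM, so D = M + (0, -12.9) = (41.60, -12.90). Since DK ⟂ KA (tangency), |DA| = √(12.9² + 18.1²) = 22.23 regardless of where K sits on A1. So A lies on both circle(Z, 50.83) and circle(D, 22.23); the below-ZM intersection is A = (37.16, -34.68). K is the foot of the tangent from A: K = (29.81, -18.14).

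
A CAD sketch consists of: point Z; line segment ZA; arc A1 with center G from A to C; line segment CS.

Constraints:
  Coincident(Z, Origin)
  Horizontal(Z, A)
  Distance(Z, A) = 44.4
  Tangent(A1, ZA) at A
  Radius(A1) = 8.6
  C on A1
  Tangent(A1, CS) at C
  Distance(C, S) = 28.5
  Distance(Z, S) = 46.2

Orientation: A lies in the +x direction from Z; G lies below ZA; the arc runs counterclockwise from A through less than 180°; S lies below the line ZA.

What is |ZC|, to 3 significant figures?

36.6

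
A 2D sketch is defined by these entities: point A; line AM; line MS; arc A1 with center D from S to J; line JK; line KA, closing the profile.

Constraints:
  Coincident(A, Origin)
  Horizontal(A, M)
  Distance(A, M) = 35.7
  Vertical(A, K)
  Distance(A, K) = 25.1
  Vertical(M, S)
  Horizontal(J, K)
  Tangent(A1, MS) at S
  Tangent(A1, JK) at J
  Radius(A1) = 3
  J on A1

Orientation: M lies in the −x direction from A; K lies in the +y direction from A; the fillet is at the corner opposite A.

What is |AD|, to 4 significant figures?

39.47

A is at the origin; A and M share the same y with |AM| = 35.7 and M on the −x side, so M = (-35.70, 0.000). A and K share the same x with |AK| = 25.1 and K on the +y side, so K = (0.000, 25.10). The virtual corner opposite A is at (-35.70, 25.10). Tangency of A1 to MS means the radius DS is perpendicular to MS and tangency of A1 to JK means the radius DJ is perpendicular to JK, with radius 3.0, so the center D sits 3.0 in from both sides at D = (-32.70, 22.10). Then |AD| = |D − A| = 39.47.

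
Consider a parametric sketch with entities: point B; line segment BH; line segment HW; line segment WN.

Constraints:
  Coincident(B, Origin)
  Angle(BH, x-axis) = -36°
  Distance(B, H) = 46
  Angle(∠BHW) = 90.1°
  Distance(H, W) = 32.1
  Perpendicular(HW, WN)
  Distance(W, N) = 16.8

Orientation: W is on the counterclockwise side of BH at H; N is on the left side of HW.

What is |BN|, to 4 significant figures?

43.45

B is at the origin; BH runs at -36.0° with length 46.0, so H = 46.0·(cos -36.0°, sin -36.0°) = (37.21, -27.04). ∠BHW = 90.1°, so HW runs at -36.0° + (180° − 90.1°) = 53.90° from the x-axis; with |HW| = 32.1, W = H + 32.1·(cos 53.90°, sin 53.90°) = (56.13, -1.102). HW ⟂ WN; with |WN| = 16.8 on the left of HW, N = W + 16.8·(-0.8080, 0.5892) = (42.55, 8.797). Then |BN| = |N − B| = 43.45.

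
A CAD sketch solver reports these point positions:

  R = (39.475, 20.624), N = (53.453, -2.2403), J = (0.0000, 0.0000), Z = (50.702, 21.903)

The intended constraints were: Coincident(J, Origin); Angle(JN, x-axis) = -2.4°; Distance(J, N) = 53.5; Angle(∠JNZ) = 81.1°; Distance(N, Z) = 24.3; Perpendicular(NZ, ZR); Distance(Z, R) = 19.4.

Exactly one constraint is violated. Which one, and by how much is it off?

Distance(Z, R) = 19.4 — off by 8.10.

J = (0.00, 0.00) ✓; JN at -2.400° ✓; |JN| = 53.50 ✓; ∠JNZ = 81.10° ✓; |NZ| = 24.30 ✓; ∠(NZ, ZR) = 90.00° ✓; |ZR| = 11.30 ✗.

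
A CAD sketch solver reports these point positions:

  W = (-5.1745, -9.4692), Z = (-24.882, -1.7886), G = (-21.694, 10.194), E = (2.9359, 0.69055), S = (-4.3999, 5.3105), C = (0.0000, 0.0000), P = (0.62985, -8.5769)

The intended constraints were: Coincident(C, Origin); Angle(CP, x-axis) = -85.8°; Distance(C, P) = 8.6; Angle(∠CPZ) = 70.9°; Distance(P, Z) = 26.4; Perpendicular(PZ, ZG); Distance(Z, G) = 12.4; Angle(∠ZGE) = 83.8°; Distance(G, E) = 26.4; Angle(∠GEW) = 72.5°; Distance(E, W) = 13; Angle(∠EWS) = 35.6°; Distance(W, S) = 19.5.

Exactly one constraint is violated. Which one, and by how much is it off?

Distance(W, S) = 19.5 — off by 4.70.

C = (0.00, 0.00) ✓; CP at -85.80° ✓; |CP| = 8.600 ✓; ∠CPZ = 70.90° ✓; |PZ| = 26.40 ✓; ∠(PZ, ZG) = 90.00° ✓; |ZG| = 12.40 ✓; ∠ZGE = 83.80° ✓; |GE| = 26.40 ✓; ∠GEW = 72.50° ✓; |EW| = 13.00 ✓; ∠EWS = 35.60° ✓; |WS| = 14.80 ✗.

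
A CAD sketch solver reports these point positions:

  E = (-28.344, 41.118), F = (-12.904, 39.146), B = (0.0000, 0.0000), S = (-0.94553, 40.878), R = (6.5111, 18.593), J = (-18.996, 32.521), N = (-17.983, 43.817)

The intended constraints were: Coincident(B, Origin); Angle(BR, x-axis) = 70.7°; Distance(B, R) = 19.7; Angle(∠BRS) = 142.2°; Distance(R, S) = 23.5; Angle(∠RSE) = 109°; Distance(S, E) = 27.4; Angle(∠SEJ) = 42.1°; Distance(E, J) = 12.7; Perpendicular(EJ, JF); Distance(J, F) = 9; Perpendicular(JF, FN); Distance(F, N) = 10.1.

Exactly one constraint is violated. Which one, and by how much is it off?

Distance(F, N) = 10.1 — off by 3.20.

B = (0.00, 0.00) ✓; BR at 70.70° ✓; |BR| = 19.70 ✓; ∠BRS = 142.2° ✓; |RS| = 23.50 ✓; ∠RSE = 109.0° ✓; |SE| = 27.40 ✓; ∠SEJ = 42.10° ✓; |EJ| = 12.70 ✓; ∠(EJ, JF) = 90.00° ✓; |JF| = 9.000 ✓; ∠(JF, FN) = 90.00° ✓; |FN| = 6.900 ✗.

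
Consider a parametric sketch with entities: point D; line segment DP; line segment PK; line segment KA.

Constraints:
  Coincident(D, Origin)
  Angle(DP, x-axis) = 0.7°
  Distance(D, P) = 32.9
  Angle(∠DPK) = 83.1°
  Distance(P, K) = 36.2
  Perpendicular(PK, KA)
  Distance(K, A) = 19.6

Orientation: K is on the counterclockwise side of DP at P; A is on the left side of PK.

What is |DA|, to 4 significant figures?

34.79

D is at the origin; DP runs at 0.7° with length 32.9, so P = 32.9·(cos 0.7°, sin 0.7°) = (32.90, 0.4019). ∠DPK = 83.1°, so PK runs at 0.7° + (180° − 83.1°) = 97.60° from the x-axis; with |PK| = 36.2, K = P + 36.2·(cos 97.60°, sin 97.60°) = (28.11, 36.28). PK ⟂ KA; with |KA| = 19.6 on the left of PK, A = K + 19.6·(-0.9912, -0.1323) = (8.682, 33.69). Then |DA| = |A − D| = 34.79.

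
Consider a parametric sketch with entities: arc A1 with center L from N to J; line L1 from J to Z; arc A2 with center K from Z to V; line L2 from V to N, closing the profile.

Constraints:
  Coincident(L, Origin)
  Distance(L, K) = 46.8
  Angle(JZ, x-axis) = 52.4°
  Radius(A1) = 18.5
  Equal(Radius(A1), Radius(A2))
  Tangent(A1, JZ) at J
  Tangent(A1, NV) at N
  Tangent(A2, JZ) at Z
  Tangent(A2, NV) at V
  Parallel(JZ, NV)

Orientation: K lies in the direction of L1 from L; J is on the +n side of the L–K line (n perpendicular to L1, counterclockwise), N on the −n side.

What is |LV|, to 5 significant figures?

50.324

The slot axis is L1's direction at 52.4°, so u = (cos 52.4°, sin 52.4°) = (0.61015, 0.79229) and n = (−sin 52.4°, cos 52.4°) = (-0.79229, 0.61015). L is at the origin and K lies 46.8 along u from L, so K = 46.8·u = (28.555, 37.079). Tangency of A1 to both parallel lines with radius 18.5 puts J and N at L ± 18.5·n: J = (-14.657, 11.288), N = (14.657, -11.288). Equal radii place Z and V the same way about K: Z = K + 18.5·n = (13.897, 48.367), V = K − 18.5·n = (43.212, 25.791). Then |LV| = |V − L| = 50.324.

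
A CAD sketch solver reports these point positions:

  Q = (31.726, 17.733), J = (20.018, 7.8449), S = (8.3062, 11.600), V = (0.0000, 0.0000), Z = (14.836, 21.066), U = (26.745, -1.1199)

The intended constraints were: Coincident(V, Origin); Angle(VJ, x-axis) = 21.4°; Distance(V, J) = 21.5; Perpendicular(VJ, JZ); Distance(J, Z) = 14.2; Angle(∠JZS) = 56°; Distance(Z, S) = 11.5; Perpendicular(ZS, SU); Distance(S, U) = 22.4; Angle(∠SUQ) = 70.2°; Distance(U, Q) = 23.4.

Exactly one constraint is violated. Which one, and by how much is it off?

Distance(U, Q) = 23.4 — off by 3.90.

V = (0.00, 0.00) ✓; VJ at 21.40° ✓; |VJ| = 21.50 ✓; ∠(VJ, JZ) = 90.00° ✓; |JZ| = 14.20 ✓; ∠JZS = 56.00° ✓; |ZS| = 11.50 ✓; ∠(ZS, SU) = 90.00° ✓; |SU| = 22.40 ✓; ∠SUQ = 70.20° ✓; |UQ| = 19.50 ✗.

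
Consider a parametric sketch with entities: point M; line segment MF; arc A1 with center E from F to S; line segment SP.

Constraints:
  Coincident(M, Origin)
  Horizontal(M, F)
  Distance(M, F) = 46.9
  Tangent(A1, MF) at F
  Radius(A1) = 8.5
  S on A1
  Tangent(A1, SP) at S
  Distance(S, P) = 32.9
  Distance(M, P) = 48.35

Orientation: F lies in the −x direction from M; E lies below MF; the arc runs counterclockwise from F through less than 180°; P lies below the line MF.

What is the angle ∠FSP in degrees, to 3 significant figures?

113°

Checks: |ES| = 8.500 ✓; ∠(ES, SP) = 90.00° ✓; |SP| = 32.90 ✓; |MP| = 48.35 ✓.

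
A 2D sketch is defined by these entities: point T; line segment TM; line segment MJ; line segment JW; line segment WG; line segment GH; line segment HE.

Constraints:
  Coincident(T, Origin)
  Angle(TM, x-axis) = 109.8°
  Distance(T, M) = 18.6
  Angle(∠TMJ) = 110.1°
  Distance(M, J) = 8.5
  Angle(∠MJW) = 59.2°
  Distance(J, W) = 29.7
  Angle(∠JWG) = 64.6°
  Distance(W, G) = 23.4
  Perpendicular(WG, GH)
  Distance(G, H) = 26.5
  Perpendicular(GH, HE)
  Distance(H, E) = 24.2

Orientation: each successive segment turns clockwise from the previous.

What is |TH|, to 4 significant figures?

27.55

T is at the origin; TM runs at 109.8° with length 18.6, so M = (-6.301, 17.50). ∠TMJ = 110.1° gives MJ at 39.90° from the x-axis; with |MJ| = 8.5, J = (0.2204, 22.95). ∠MJW = 59.2° gives JW at -80.90° from the x-axis; with |JW| = 29.7, W = (4.918, -6.373). ∠JWG = 64.6° gives WG at 163.7° from the x-axis; with |WG| = 23.4, G = (-17.54, 0.1941). WG ⟂ GH, so GH runs at 73.70°; with |GH| = 26.5, H = (-10.10, 25.63). Then |TH| = |H − T| = 27.55.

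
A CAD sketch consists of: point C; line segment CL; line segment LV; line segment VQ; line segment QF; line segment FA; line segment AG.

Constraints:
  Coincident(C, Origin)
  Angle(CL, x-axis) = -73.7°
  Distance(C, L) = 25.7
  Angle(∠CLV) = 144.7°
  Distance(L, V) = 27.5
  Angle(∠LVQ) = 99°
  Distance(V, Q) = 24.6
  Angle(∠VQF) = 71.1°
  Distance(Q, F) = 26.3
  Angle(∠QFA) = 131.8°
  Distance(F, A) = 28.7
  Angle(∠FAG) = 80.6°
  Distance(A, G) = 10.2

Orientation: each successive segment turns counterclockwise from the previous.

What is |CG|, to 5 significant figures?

31.182

C is at the origin; CL runs at -73.7° with length 25.7, so L = (7.2131, -24.667). ∠CLV = 144.7° gives LV at -38.400° from the x-axis; with |LV| = 27.5, V = (28.765, -41.749). ∠LVQ = 99.0° gives VQ at 42.600° from the x-axis; with |VQ| = 24.6, Q = (46.873, -25.097). ∠VQF = 71.1° gives QF at 151.50° from the x-axis; with |QF| = 26.3, F = (23.760, -12.548). ∠QFA = 131.8° gives FA at -160.30° from the x-axis; with |FA| = 28.7, A = (-3.2604, -22.223). ∠FAG = 80.6° gives AG at -60.900° from the x-axis; with |AG| = 10.2, G = (1.7002, -31.135). Then |CG| = |G − C| = 31.182.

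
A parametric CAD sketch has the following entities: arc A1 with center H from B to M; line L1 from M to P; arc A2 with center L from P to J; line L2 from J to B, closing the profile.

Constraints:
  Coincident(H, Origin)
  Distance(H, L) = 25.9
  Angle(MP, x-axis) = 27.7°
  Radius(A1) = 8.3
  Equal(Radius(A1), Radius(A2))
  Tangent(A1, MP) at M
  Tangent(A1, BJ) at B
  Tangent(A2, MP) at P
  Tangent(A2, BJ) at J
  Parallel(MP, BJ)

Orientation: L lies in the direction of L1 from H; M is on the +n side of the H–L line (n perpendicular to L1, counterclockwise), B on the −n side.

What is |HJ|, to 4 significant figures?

27.20

The slot axis is L1's direction at 27.7°, so u = (cos 27.7°, sin 27.7°) = (0.8854, 0.4648) and n = (−sin 27.7°, cos 27.7°) = (-0.4648, 0.8854). H is at the origin and L lies 25.9 along u from H, so L = 25.9·u = (22.93, 12.04). Tangency of A1 to both parallel lines with radius 8.3 puts M and B at H ± 8.3·n: M = (-3.858, 7.349), B = (3.858, -7.349). Equal radii place P and J the same way about L: P = L + 8.3·n = (19.07, 19.39), J = L − 8.3·n = (26.79, 4.691). Then |HJ| = |J − H| = 27.20.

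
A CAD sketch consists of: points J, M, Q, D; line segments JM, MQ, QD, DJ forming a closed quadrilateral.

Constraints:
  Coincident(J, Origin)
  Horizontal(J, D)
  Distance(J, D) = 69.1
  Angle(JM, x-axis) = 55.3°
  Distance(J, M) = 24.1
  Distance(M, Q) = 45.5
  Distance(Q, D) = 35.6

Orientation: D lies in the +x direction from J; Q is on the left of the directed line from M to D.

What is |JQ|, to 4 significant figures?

66.22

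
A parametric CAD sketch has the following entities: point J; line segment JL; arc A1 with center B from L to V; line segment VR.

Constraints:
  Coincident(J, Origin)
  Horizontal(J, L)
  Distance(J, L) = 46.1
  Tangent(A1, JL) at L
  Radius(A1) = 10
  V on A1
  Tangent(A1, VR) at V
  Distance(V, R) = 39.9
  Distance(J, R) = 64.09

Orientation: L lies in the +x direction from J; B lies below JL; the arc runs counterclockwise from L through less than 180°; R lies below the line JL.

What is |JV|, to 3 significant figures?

37.7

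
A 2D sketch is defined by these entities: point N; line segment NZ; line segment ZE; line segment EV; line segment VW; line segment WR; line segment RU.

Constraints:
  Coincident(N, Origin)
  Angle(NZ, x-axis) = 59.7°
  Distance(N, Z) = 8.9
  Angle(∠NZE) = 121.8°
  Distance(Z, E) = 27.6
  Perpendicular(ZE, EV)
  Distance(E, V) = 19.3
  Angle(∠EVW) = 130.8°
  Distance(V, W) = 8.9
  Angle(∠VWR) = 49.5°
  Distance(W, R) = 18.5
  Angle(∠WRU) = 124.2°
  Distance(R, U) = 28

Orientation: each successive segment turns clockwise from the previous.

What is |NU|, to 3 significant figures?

51.4

∠VWR = 49.5° gives WR at 91.8° from the x-axis; with |WR| = 18.5, R = (25.4, 1.61). ∠WRU = 124.2° gives RU at 36.0° from the x-axis; with |RU| = 28.0, U = (48.1, 18.1). Then |NU| = |U − N| = 51.4.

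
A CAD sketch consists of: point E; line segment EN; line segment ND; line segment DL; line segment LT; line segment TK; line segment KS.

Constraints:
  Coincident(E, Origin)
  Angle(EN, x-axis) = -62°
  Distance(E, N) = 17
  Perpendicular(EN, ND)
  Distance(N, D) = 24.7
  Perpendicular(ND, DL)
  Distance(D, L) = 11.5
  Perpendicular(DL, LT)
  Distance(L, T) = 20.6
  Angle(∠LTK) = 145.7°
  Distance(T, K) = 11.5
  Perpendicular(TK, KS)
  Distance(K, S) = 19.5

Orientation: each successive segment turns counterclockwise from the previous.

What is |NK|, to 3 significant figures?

7.37

E is at the origin; EN runs at -62.0° with length 17.0, so N = (7.98, -15.0). EN is perpendicular to ND, so ND runs at 28.0°; with |ND| = 24.7, D = (29.8, -3.41). ND is perpendicular to DL, so DL runs at 118°; with |DL| = 11.5, L = (24.4, 6.74). DL ⟂ LT, so LT runs at -152°; with |LT| = 20.6, T = (6.20, -2.93). ∠LTK = 145.7° gives TK at -118° from the x-axis; with |TK| = 11.5, K = (0.856, -13.1). Then |NK| = |K − N| = 7.37.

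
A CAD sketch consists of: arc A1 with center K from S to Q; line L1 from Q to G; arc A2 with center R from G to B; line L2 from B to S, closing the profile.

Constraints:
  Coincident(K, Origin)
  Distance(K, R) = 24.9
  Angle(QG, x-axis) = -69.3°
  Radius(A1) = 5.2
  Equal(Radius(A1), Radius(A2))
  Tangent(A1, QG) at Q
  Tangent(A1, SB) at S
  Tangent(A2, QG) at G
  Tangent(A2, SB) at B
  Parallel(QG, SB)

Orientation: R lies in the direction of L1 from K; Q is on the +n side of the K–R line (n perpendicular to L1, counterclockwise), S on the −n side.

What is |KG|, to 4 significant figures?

25.44

The slot axis is L1's direction at -69.3°, so u = (cos -69.3°, sin -69.3°) = (0.3535, -0.9354) and n = (−sin -69.3°, cos -69.3°) = (0.9354, 0.3535). K is at the origin and R lies 24.9 along u from K, so R = 24.9·u = (8.802, -23.29). Tangency of A1 to both parallel lines with radius 5.2 puts Q and S at K ± 5.2·n: Q = (4.864, 1.838), S = (-4.864, -1.838). Equal radii place G and B the same way about R: G = R + 5.2·n = (13.67, -21.45), B = R − 5.2·n = (3.937, -25.13). Then |KG| = |G − K| = 25.44.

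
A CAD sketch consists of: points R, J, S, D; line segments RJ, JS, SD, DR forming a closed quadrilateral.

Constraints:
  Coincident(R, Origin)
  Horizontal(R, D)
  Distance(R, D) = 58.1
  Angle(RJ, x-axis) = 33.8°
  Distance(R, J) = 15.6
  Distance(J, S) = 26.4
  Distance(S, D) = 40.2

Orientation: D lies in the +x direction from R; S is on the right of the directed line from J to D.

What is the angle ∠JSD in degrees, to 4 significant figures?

84.58°

Checks: |JS| = 26.40 ✓; |SD| = 40.20 ✓.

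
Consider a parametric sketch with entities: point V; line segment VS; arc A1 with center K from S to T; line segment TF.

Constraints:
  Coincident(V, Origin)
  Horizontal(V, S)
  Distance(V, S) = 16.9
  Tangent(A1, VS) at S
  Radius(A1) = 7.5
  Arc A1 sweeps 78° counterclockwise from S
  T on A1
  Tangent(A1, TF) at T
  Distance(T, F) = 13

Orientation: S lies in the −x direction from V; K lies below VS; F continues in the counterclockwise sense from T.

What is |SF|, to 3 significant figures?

21.2

On A1, S sits at bearing 90° from K; a 78° counterclockwise sweep puts T at bearing 168°, so T = K + 7.5·(cos 168°, sin 168°) = (-24.2, -5.94). Since A1 is tangent to TF there, KT ⟂ TF, so TF runs along (−sin 168°, cos 168°); with |TF| = 13.0, F = (-26.9, -18.7). Then |SF| = |F − S| = 21.2.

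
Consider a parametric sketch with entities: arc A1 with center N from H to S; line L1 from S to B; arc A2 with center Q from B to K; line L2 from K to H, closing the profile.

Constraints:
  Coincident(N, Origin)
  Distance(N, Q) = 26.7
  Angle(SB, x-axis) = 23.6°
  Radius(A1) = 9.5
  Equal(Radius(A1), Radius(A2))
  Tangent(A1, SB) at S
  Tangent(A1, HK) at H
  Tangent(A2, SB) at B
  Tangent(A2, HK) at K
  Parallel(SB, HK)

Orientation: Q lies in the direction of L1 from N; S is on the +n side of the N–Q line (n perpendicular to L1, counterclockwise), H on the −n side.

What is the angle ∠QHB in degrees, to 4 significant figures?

15.85°

Tangency of A1 to both parallel lines with radius 9.5 puts S and H at N ± 9.5·n: S = (-3.803, 8.705), H = (3.803, -8.705). Equal radii place B and K the same way about Q: B = Q + 9.5·n = (20.66, 19.39), K = Q − 9.5·n = (28.27, 1.984). Then cos ∠QHB = HQ·HB / (|HQ||HB|), giving 15.85°.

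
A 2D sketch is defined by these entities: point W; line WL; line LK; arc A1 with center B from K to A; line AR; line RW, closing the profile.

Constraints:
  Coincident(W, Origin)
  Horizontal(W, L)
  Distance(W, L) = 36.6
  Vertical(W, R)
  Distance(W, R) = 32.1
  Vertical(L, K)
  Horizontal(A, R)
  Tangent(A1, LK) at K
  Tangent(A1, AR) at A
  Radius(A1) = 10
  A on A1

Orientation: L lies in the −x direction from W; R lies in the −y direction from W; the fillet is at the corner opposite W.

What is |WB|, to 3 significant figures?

34.6

W and R share the same x with |WR| = 32.1 and R on the −y side, so R = (0.00, -32.1). The virtual corner opposite W is at (-36.6, -32.1). A1 meets LK tangentially, so BK is at right angles to LK and since A1 is tangent to AR there, BA ⟂ AR, with radius 10.0, so the center B sits 10.0 in from both sides at B = (-26.6, -22.1). Then |WB| = |B − W| = 34.6.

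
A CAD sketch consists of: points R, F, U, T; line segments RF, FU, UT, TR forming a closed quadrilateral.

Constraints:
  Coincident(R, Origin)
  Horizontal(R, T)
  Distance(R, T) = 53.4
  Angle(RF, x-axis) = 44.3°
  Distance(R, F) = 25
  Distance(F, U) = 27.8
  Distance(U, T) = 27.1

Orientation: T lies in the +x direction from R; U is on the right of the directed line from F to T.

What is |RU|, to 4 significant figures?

28.98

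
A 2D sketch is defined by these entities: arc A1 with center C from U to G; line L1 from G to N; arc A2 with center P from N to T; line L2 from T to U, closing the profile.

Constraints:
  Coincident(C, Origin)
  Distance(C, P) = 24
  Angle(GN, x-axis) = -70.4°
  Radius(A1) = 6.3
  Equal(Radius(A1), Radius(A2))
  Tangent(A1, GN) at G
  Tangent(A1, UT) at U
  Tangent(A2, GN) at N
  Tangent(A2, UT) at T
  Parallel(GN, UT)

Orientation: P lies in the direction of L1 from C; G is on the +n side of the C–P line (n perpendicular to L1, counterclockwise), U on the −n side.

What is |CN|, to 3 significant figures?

24.8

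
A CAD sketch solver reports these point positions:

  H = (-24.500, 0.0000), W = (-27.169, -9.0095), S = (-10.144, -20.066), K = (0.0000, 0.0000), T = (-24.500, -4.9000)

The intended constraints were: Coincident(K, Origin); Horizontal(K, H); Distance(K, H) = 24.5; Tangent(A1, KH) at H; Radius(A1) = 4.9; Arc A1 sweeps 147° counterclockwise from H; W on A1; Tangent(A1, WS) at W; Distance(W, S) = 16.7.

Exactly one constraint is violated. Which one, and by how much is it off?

Distance(W, S) = 16.7 — off by 3.60.

K = (0.00, 0.00) ✓; K.y = 0.00, H.y = 0.00 ✓; |KH| = 24.50 ✓; ∠(TH, HK) = 90.00° ✓; |TH| = 4.900 ✓; bearing(T→W) − bearing(T→H) = 147.0° ✓; |TW| = 4.900 ✓; ∠(TW, WS) = 90.00° ✓; |WS| = 20.30 ✗.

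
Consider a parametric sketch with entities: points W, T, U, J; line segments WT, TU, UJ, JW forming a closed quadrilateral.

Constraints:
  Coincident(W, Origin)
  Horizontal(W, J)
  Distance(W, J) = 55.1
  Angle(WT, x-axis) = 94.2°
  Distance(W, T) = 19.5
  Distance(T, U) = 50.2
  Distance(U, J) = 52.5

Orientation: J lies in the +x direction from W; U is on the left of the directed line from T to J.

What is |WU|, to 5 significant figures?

62.988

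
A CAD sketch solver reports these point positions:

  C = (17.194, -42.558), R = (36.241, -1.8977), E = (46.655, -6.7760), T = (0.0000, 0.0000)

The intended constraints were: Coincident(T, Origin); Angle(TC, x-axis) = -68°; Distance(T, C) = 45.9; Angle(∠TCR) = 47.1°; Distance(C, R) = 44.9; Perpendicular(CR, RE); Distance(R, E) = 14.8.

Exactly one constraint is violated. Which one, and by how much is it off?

Distance(R, E) = 14.8 — off by 3.30.

T = (0.00, 0.00) ✓; TC at -68.00° ✓; |TC| = 45.90 ✓; ∠TCR = 47.10° ✓; |CR| = 44.90 ✓; ∠(CR, RE) = 90.00° ✓; |RE| = 11.50 ✗.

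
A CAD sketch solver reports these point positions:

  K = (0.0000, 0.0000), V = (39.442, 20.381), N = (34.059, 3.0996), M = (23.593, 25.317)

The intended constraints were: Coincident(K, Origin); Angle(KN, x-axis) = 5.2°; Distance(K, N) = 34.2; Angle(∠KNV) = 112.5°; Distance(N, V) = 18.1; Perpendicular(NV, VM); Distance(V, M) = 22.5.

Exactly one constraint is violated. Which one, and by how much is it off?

Distance(V, M) = 22.5 — off by 5.90.

K = (0.00, 0.00) ✓; KN at 5.200° ✓; |KN| = 34.20 ✓; ∠KNV = 112.5° ✓; |NV| = 18.10 ✓; ∠(NV, VM) = 90.00° ✓; |VM| = 16.60 ✗.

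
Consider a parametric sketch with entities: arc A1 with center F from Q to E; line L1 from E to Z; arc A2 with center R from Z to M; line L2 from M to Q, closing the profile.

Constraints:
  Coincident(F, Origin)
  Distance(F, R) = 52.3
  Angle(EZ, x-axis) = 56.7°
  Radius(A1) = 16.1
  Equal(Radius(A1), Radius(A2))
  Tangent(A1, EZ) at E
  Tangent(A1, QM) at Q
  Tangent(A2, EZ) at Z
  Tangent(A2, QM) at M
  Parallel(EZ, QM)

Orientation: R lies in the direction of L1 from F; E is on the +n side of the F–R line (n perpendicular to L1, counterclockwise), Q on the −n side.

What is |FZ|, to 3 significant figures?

54.7

The slot axis is L1's direction at 56.7°, so u = (cos 56.7°, sin 56.7°) = (0.549, 0.836) and n = (−sin 56.7°, cos 56.7°) = (-0.836, 0.549). F is at the origin and R lies 52.3 along u from F, so R = 52.3·u = (28.7, 43.7). Tangency of A1 to both parallel lines with radius 16.1 puts E and Q at F ± 16.1·n: E = (-13.5, 8.84), Q = (13.5, -8.84). Equal radii place Z and M the same way about R: Z = R + 16.1·n = (15.3, 52.6), M = R − 16.1·n = (42.2, 34.9). Then |FZ| = |Z − F| = 54.7.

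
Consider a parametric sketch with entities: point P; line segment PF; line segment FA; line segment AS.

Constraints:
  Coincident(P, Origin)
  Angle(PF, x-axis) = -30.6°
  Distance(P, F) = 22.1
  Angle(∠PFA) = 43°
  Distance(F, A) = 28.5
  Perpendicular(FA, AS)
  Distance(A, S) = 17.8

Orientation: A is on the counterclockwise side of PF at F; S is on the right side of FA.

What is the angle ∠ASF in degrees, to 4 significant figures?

58.01°

P is at the origin; PF runs at -30.6° with length 22.1, so F = 22.1·(cos -30.6°, sin -30.6°) = (19.02, -11.25). ∠PFA = 43.0°, so FA runs at -30.6° + (180° − 43.0°) = 106.4° from the x-axis; with |FA| = 28.5, A = F + 28.5·(cos 106.4°, sin 106.4°) = (10.98, 16.09). FA ⟂ AS; with |AS| = 17.8 on the right of FA, S = A + 17.8·(0.9593, 0.2823) = (28.05, 21.12). Then cos ∠ASF = SA·SF / (|SA||SF|), giving 58.01°.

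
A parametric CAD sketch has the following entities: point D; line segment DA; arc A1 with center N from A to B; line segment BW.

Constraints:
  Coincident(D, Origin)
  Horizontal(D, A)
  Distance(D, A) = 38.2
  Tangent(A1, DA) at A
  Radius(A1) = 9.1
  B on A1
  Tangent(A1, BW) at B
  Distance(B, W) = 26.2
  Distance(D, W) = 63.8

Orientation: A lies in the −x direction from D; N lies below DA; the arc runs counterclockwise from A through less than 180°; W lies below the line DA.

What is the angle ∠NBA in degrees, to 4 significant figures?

55.65°

D is at the origin; DA is horizontal with |DA| = 38.2 and A on the −x side, so A = (-38.20, 0.000). A1 meets DA tangentially, so NA is at right angles to DA, so N = A + (0, -9.1) = (-38.20, -9.100). Since NB ⟂ BW (tangency), |NW| = √(9.1² + 26.2²) = 27.74 regardless of where B sits on A1. So W lies on both circle(D, 63.8) and circle(N, 27.74); the below-DA intersection is W = (-56.20, -30.20). B is the foot of the tangent from W: B = (-46.68, -5.793).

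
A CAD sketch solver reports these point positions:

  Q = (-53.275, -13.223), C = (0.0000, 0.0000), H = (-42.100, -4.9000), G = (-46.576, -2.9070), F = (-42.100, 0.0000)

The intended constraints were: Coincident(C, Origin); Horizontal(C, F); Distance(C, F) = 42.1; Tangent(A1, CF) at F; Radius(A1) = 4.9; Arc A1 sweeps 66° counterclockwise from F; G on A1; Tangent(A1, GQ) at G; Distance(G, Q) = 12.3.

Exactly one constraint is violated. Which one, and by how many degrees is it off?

Tangent(A1, GQ) at G — off by 9.00°.

C = (0.00, 0.00) ✓; C.y = 0.00, F.y = 0.00 ✓; |CF| = 42.10 ✓; ∠(HF, FC) = 90.00° ✓; |HF| = 4.900 ✓; bearing(H→G) − bearing(H→F) = 66.00° ✓; |HG| = 4.900 ✓; ∠(HG, GQ) = 99.00° ✗; |GQ| = 12.30 ✓.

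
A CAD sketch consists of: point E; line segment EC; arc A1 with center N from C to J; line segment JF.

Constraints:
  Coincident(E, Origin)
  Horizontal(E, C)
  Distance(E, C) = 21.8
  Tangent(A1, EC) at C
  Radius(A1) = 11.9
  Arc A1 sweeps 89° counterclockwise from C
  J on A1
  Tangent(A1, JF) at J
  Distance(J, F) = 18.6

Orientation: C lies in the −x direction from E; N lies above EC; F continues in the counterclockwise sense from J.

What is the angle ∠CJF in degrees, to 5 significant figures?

135.50°

On A1, C sits at bearing -90° from N; an 89° counterclockwise sweep puts J at bearing -1°, so J = N + 11.9·(cos -1°, sin -1°) = (-9.9018, 11.692). Tangency of A1 to JF means the radius NJ is perpendicular to JF, so JF runs along (−sin -1°, cos -1°); with |JF| = 18.6, F = (-9.5772, 30.289). Then cos ∠CJF = JC·JF / (|JC||JF|), giving 135.50°.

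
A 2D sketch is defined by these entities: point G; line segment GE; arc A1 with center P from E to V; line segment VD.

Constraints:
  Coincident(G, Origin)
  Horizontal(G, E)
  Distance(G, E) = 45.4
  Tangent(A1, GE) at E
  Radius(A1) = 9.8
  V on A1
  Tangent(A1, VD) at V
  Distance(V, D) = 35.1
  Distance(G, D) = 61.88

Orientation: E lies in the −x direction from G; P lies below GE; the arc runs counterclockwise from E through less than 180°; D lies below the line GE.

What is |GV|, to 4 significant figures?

56.13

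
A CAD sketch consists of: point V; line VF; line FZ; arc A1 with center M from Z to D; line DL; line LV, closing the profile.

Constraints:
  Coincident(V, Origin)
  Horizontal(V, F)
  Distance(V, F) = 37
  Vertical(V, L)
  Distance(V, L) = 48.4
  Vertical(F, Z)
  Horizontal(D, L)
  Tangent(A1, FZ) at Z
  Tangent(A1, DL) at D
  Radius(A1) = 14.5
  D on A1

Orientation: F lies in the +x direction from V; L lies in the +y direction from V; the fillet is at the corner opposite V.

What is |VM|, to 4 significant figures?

40.69

V is at the origin; VF is horizontal with |VF| = 37.0 and F on the +x side, so F = (37.00, 0.000). V and L share the same x with |VL| = 48.4 and L on the +y side, so L = (0.000, 48.40). The virtual corner opposite V is at (37.00, 48.40). Tangency of A1 to FZ means the radius MZ is perpendicular to FZ and since A1 is tangent to DL there, MD ⟂ DL, with radius 14.5, so the center M sits 14.5 in from both sides at M = (22.50, 33.90). Then |VM| = |M − V| = 40.69.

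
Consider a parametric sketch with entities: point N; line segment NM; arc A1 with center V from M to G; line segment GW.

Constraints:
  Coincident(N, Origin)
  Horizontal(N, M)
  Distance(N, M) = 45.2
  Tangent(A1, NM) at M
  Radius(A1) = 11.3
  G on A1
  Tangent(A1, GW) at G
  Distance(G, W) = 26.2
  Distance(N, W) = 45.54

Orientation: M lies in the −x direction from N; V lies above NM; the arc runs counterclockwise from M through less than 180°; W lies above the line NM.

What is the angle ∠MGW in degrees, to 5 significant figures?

140.37°

N is at the origin; NM is horizontal with |NM| = 45.2 and M on the −x side, so M = (-45.200, 0.0000). Tangency of A1 to NM means the radius VM is perpendicular to NM, so V = M + (0, 11.3) = (-45.200, 11.300). Since VG ⟂ GW (tangency), |VW| = √(11.3² + 26.2²) = 28.533 regardless of where G sits on A1. So W lies on both circle(N, 45.54) and circle(V, 28.533); the above-NM intersection is W = (-29.214, 34.934). G is the foot of the tangent from W: G = (-34.098, 9.1937).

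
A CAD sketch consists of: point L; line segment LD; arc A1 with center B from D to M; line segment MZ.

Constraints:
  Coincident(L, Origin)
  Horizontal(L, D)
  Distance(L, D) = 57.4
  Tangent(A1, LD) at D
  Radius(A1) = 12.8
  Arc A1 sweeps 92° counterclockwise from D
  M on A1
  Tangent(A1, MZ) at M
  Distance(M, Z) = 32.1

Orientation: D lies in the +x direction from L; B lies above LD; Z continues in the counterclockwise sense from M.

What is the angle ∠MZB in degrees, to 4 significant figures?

21.74°

On A1, D sits at bearing -90° from B; a 92° counterclockwise sweep puts M at bearing 2°, so M = B + 12.8·(cos 2°, sin 2°) = (70.19, 13.25). Tangency of A1 to MZ means the radius BM is perpendicular to MZ, so MZ runs along (−sin 2°, cos 2°); with |MZ| = 32.1, Z = (69.07, 45.33). Then cos ∠MZB = ZM·ZB / (|ZM||ZB|), giving 21.74°.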